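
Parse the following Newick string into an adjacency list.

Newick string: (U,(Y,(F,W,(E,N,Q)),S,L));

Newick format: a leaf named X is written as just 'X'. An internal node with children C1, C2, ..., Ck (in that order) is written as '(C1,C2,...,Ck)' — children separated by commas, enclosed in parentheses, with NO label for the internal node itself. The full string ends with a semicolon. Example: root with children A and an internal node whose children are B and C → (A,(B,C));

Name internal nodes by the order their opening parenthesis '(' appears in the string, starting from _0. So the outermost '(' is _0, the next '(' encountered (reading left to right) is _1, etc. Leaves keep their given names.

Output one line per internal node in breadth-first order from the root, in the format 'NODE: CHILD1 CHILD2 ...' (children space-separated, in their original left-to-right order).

Input: (U,(Y,(F,W,(E,N,Q)),S,L));
Scanning left-to-right, naming '(' by encounter order:
  pos 0: '(' -> open internal node _0 (depth 1)
  pos 3: '(' -> open internal node _1 (depth 2)
  pos 6: '(' -> open internal node _2 (depth 3)
  pos 11: '(' -> open internal node _3 (depth 4)
  pos 17: ')' -> close internal node _3 (now at depth 3)
  pos 18: ')' -> close internal node _2 (now at depth 2)
  pos 23: ')' -> close internal node _1 (now at depth 1)
  pos 24: ')' -> close internal node _0 (now at depth 0)
Total internal nodes: 4
BFS adjacency from root:
  _0: U _1
  _1: Y _2 S L
  _2: F W _3
  _3: E N Q

Answer: _0: U _1
_1: Y _2 S L
_2: F W _3
_3: E N Q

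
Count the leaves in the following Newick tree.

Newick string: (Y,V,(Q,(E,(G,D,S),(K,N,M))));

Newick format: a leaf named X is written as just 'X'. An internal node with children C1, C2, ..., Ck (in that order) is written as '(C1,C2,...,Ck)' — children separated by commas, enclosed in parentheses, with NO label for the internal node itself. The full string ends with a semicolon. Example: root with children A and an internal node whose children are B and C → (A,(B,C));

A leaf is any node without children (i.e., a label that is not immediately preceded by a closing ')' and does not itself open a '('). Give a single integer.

Newick: (Y,V,(Q,(E,(G,D,S),(K,N,M))));
Scan left-to-right; a leaf is any maximal label run not followed by '(':
  pos 1: leaf 'Y' → count = 1
  pos 3: leaf 'V' → count = 2
  pos 6: leaf 'Q' → count = 3
  pos 9: leaf 'E' → count = 4
  pos 12: leaf 'G' → count = 5
  pos 14: leaf 'D' → count = 6
  pos 16: leaf 'S' → count = 7
  pos 20: leaf 'K' → count = 8
  pos 22: leaf 'N' → count = 9
  pos 24: leaf 'M' → count = 10
Total leaves: 10

Answer: 10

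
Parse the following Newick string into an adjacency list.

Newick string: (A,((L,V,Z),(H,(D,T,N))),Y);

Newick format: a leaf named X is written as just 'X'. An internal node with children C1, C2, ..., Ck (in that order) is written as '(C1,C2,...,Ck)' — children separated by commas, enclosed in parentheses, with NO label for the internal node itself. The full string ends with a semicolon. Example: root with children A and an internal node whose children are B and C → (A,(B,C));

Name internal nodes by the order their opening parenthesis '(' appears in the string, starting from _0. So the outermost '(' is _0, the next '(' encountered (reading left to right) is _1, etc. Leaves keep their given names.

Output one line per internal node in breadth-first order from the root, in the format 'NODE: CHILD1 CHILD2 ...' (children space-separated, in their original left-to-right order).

Answer: _0: A _1 Y
_1: _2 _3
_2: L V Z
_3: H _4
_4: D T N

Derivation:
Input: (A,((L,V,Z),(H,(D,T,N))),Y);
Scanning left-to-right, naming '(' by encounter order:
  pos 0: '(' -> open internal node _0 (depth 1)
  pos 3: '(' -> open internal node _1 (depth 2)
  pos 4: '(' -> open internal node _2 (depth 3)
  pos 10: ')' -> close internal node _2 (now at depth 2)
  pos 12: '(' -> open internal node _3 (depth 3)
  pos 15: '(' -> open internal node _4 (depth 4)
  pos 21: ')' -> close internal node _4 (now at depth 3)
  pos 22: ')' -> close internal node _3 (now at depth 2)
  pos 23: ')' -> close internal node _1 (now at depth 1)
  pos 26: ')' -> close internal node _0 (now at depth 0)
Total internal nodes: 5
BFS adjacency from root:
  _0: A _1 Y
  _1: _2 _3
  _2: L V Z
  _3: H _4
  _4: D T N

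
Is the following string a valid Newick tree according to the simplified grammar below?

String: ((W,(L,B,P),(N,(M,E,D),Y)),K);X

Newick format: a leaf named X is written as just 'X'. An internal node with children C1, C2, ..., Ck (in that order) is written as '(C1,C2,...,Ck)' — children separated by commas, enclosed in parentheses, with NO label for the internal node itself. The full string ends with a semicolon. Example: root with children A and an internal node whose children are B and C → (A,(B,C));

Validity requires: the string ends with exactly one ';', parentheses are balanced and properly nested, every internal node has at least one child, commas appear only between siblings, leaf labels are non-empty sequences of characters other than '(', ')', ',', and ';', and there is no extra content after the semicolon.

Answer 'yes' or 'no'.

Answer: no

Derivation:
Input: ((W,(L,B,P),(N,(M,E,D),Y)),K);X
Paren balance: 5 '(' vs 5 ')' OK
Ends with single ';': False
Full parse: FAILS (must end with ;)
Valid: False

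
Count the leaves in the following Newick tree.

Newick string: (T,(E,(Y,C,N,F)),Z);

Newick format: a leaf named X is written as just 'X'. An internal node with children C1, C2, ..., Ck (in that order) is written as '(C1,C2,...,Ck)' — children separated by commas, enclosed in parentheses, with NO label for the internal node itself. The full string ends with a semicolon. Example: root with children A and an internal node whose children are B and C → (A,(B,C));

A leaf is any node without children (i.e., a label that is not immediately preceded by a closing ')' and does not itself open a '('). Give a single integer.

Answer: 7

Derivation:
Newick: (T,(E,(Y,C,N,F)),Z);
Scan left-to-right; a leaf is any maximal label run not followed by '(':
  pos 1: leaf 'T' → count = 1
  pos 4: leaf 'E' → count = 2
  pos 7: leaf 'Y' → count = 3
  pos 9: leaf 'C' → count = 4
  pos 11: leaf 'N' → count = 5
  pos 13: leaf 'F' → count = 6
  pos 17: leaf 'Z' → count = 7
Total leaves: 7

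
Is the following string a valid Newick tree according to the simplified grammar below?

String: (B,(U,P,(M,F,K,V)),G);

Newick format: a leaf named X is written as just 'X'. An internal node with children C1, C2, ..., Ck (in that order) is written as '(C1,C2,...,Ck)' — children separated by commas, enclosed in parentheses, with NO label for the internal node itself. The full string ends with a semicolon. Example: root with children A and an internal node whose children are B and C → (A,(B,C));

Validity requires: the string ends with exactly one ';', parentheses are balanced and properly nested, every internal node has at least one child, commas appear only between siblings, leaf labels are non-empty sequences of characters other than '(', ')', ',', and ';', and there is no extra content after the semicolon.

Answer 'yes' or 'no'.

Input: (B,(U,P,(M,F,K,V)),G);
Paren balance: 3 '(' vs 3 ')' OK
Ends with single ';': True
Full parse: OK
Valid: True

Answer: yes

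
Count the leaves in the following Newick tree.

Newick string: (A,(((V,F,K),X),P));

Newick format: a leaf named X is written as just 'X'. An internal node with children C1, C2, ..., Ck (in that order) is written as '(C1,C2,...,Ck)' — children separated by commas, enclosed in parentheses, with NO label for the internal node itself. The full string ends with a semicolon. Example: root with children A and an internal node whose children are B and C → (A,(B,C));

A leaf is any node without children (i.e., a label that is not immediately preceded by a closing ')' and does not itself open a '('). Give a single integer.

Answer: 6

Derivation:
Newick: (A,(((V,F,K),X),P));
Scan left-to-right; a leaf is any maximal label run not followed by '(':
  pos 1: leaf 'A' → count = 1
  pos 6: leaf 'V' → count = 2
  pos 8: leaf 'F' → count = 3
  pos 10: leaf 'K' → count = 4
  pos 13: leaf 'X' → count = 5
  pos 16: leaf 'P' → count = 6
Total leaves: 6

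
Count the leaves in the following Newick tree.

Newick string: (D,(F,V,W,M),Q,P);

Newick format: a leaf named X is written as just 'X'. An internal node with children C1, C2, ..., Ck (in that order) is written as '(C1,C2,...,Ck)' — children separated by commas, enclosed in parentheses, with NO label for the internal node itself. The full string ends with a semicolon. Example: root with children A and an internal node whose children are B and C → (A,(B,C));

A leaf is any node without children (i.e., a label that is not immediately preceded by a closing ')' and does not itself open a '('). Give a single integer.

Newick: (D,(F,V,W,M),Q,P);
Scan left-to-right; a leaf is any maximal label run not followed by '(':
  pos 1: leaf 'D' → count = 1
  pos 4: leaf 'F' → count = 2
  pos 6: leaf 'V' → count = 3
  pos 8: leaf 'W' → count = 4
  pos 10: leaf 'M' → count = 5
  pos 13: leaf 'Q' → count = 6
  pos 15: leaf 'P' → count = 7
Total leaves: 7

Answer: 7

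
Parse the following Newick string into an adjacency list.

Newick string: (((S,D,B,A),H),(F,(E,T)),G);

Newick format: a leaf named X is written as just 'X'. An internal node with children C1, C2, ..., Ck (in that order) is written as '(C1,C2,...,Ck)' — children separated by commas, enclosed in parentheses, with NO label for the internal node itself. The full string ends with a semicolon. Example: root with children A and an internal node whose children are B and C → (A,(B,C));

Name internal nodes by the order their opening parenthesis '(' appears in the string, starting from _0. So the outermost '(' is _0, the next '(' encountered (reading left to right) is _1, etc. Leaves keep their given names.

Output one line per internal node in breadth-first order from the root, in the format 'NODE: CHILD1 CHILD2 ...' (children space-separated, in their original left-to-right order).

Answer: _0: _1 _3 G
_1: _2 H
_3: F _4
_2: S D B A
_4: E T

Derivation:
Input: (((S,D,B,A),H),(F,(E,T)),G);
Scanning left-to-right, naming '(' by encounter order:
  pos 0: '(' -> open internal node _0 (depth 1)
  pos 1: '(' -> open internal node _1 (depth 2)
  pos 2: '(' -> open internal node _2 (depth 3)
  pos 10: ')' -> close internal node _2 (now at depth 2)
  pos 13: ')' -> close internal node _1 (now at depth 1)
  pos 15: '(' -> open internal node _3 (depth 2)
  pos 18: '(' -> open internal node _4 (depth 3)
  pos 22: ')' -> close internal node _4 (now at depth 2)
  pos 23: ')' -> close internal node _3 (now at depth 1)
  pos 26: ')' -> close internal node _0 (now at depth 0)
Total internal nodes: 5
BFS adjacency from root:
  _0: _1 _3 G
  _1: _2 H
  _3: F _4
  _2: S D B A
  _4: E T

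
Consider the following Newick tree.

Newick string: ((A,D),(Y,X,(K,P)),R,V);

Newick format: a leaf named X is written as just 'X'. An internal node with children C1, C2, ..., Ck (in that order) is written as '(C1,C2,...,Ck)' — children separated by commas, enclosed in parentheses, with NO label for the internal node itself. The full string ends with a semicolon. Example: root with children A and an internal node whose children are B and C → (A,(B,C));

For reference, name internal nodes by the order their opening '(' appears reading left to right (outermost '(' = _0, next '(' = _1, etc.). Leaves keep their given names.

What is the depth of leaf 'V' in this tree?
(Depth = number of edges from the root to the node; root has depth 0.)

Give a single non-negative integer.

Answer: 1

Derivation:
Newick: ((A,D),(Y,X,(K,P)),R,V);
Naming internals by '(' encounter order: outermost '(' = _0, next = _1, ...
Query node: V
Path from root: _0 -> V
Depth of V: 1 (number of edges from root)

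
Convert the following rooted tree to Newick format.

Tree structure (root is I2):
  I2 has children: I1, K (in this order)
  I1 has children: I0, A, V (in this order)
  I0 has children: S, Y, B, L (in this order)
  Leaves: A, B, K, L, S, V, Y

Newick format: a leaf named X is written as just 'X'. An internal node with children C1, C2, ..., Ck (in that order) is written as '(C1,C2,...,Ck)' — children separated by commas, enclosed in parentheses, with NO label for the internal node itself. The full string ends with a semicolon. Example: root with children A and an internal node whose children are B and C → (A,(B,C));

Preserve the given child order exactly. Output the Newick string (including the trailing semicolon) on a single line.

internal I2 with children ['I1', 'K']
  internal I1 with children ['I0', 'A', 'V']
    internal I0 with children ['S', 'Y', 'B', 'L']
      leaf 'S' → 'S'
      leaf 'Y' → 'Y'
      leaf 'B' → 'B'
      leaf 'L' → 'L'
    → '(S,Y,B,L)'
    leaf 'A' → 'A'
    leaf 'V' → 'V'
  → '((S,Y,B,L),A,V)'
  leaf 'K' → 'K'
→ '(((S,Y,B,L),A,V),K)'
Final: (((S,Y,B,L),A,V),K);

Answer: (((S,Y,B,L),A,V),K);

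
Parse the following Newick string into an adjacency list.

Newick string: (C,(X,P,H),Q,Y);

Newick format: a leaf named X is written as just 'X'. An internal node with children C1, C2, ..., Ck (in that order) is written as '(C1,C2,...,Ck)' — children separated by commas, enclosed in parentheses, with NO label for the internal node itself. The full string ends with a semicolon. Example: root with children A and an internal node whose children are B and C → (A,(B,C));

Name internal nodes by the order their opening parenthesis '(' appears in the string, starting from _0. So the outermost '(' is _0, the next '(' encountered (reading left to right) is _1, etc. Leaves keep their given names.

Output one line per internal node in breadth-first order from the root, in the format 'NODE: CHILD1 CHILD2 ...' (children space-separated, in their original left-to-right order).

Input: (C,(X,P,H),Q,Y);
Scanning left-to-right, naming '(' by encounter order:
  pos 0: '(' -> open internal node _0 (depth 1)
  pos 3: '(' -> open internal node _1 (depth 2)
  pos 9: ')' -> close internal node _1 (now at depth 1)
  pos 14: ')' -> close internal node _0 (now at depth 0)
Total internal nodes: 2
BFS adjacency from root:
  _0: C _1 Q Y
  _1: X P H

Answer: _0: C _1 Q Y
_1: X P H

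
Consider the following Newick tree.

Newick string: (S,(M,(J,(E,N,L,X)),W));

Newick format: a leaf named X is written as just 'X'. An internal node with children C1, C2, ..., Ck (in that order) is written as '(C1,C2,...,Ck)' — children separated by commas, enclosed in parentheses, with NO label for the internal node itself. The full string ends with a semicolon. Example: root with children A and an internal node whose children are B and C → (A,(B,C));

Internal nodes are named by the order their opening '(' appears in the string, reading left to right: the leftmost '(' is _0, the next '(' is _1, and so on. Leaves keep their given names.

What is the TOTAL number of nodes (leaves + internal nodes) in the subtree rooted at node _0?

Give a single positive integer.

Newick: (S,(M,(J,(E,N,L,X)),W));
Locate _0: it is the '(' at position 0 (the 1st '(' reading left to right).
Query: subtree rooted at _0
_0: subtree_size = 1 + 11
  S: subtree_size = 1 + 0
  _1: subtree_size = 1 + 9
    M: subtree_size = 1 + 0
    _2: subtree_size = 1 + 6
      J: subtree_size = 1 + 0
      _3: subtree_size = 1 + 4
        E: subtree_size = 1 + 0
        N: subtree_size = 1 + 0
        L: subtree_size = 1 + 0
        X: subtree_size = 1 + 0
    W: subtree_size = 1 + 0
Total subtree size of _0: 12

Answer: 12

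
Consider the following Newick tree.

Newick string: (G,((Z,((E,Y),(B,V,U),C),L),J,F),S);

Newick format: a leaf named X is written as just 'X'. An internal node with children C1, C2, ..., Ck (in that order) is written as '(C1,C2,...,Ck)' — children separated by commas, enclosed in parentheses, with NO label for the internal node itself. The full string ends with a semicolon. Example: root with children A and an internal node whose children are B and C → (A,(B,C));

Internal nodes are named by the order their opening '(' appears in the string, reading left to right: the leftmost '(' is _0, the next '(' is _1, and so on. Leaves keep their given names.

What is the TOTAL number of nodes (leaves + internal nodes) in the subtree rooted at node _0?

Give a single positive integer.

Newick: (G,((Z,((E,Y),(B,V,U),C),L),J,F),S);
Locate _0: it is the '(' at position 0 (the 1st '(' reading left to right).
Query: subtree rooted at _0
_0: subtree_size = 1 + 17
  G: subtree_size = 1 + 0
  _1: subtree_size = 1 + 14
    _2: subtree_size = 1 + 11
      Z: subtree_size = 1 + 0
      _3: subtree_size = 1 + 8
        _4: subtree_size = 1 + 2
          E: subtree_size = 1 + 0
          Y: subtree_size = 1 + 0
        _5: subtree_size = 1 + 3
          B: subtree_size = 1 + 0
          V: subtree_size = 1 + 0
          U: subtree_size = 1 + 0
        C: subtree_size = 1 + 0
      L: subtree_size = 1 + 0
    J: subtree_size = 1 + 0
    F: subtree_size = 1 + 0
  S: subtree_size = 1 + 0
Total subtree size of _0: 18

Answer: 18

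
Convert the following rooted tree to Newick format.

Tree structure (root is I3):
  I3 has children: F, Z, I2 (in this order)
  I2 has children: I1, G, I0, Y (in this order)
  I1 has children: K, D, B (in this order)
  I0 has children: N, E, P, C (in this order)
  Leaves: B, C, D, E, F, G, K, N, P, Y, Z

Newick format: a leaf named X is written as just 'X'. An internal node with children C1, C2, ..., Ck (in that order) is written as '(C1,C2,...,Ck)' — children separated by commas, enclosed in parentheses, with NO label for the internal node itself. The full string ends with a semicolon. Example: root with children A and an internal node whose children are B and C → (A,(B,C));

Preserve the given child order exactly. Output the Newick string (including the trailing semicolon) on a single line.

internal I3 with children ['F', 'Z', 'I2']
  leaf 'F' → 'F'
  leaf 'Z' → 'Z'
  internal I2 with children ['I1', 'G', 'I0', 'Y']
    internal I1 with children ['K', 'D', 'B']
      leaf 'K' → 'K'
      leaf 'D' → 'D'
      leaf 'B' → 'B'
    → '(K,D,B)'
    leaf 'G' → 'G'
    internal I0 with children ['N', 'E', 'P', 'C']
      leaf 'N' → 'N'
      leaf 'E' → 'E'
      leaf 'P' → 'P'
      leaf 'C' → 'C'
    → '(N,E,P,C)'
    leaf 'Y' → 'Y'
  → '((K,D,B),G,(N,E,P,C),Y)'
→ '(F,Z,((K,D,B),G,(N,E,P,C),Y))'
Final: (F,Z,((K,D,B),G,(N,E,P,C),Y));

Answer: (F,Z,((K,D,B),G,(N,E,P,C),Y));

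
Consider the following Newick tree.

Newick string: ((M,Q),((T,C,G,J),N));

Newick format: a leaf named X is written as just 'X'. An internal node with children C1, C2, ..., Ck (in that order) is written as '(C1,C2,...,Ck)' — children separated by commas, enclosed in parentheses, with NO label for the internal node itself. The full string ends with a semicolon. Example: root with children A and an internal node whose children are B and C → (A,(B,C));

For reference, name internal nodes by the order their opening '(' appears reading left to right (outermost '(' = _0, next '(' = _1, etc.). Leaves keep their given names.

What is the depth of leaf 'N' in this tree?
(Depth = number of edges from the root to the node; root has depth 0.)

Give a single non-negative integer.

Answer: 2

Derivation:
Newick: ((M,Q),((T,C,G,J),N));
Naming internals by '(' encounter order: outermost '(' = _0, next = _1, ...
Query node: N
Path from root: _0 -> _2 -> N
Depth of N: 2 (number of edges from root)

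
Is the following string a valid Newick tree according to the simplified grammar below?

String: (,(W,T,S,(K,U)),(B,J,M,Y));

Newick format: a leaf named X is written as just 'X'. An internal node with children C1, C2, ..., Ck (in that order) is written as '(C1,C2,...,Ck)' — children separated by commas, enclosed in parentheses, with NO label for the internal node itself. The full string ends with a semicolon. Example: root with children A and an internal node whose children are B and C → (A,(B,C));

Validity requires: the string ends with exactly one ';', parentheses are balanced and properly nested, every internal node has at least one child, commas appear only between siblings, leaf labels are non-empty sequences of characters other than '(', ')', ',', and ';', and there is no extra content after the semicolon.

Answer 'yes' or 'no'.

Answer: no

Derivation:
Input: (,(W,T,S,(K,U)),(B,J,M,Y));
Paren balance: 4 '(' vs 4 ')' OK
Ends with single ';': True
Full parse: FAILS (empty leaf label at pos 1)
Valid: False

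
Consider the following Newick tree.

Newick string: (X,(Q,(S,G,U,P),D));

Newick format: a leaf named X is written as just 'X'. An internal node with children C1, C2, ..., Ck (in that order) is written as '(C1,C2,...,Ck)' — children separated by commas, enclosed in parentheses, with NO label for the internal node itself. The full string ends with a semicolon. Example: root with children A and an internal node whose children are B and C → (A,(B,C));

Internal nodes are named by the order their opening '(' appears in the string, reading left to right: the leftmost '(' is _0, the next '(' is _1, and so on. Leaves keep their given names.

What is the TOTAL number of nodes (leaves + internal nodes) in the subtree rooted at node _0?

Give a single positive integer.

Newick: (X,(Q,(S,G,U,P),D));
Locate _0: it is the '(' at position 0 (the 1st '(' reading left to right).
Query: subtree rooted at _0
_0: subtree_size = 1 + 9
  X: subtree_size = 1 + 0
  _1: subtree_size = 1 + 7
    Q: subtree_size = 1 + 0
    _2: subtree_size = 1 + 4
      S: subtree_size = 1 + 0
      G: subtree_size = 1 + 0
      U: subtree_size = 1 + 0
      P: subtree_size = 1 + 0
    D: subtree_size = 1 + 0
Total subtree size of _0: 10

Answer: 10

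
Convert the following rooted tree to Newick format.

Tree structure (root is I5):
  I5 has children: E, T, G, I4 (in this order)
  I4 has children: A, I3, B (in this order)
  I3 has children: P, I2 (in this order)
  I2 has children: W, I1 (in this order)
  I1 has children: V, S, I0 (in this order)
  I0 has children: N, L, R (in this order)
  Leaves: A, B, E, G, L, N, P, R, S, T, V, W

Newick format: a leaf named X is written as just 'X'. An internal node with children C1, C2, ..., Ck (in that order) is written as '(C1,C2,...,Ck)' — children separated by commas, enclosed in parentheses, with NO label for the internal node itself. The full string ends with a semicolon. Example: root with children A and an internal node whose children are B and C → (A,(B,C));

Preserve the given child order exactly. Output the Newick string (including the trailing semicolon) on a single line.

internal I5 with children ['E', 'T', 'G', 'I4']
  leaf 'E' → 'E'
  leaf 'T' → 'T'
  leaf 'G' → 'G'
  internal I4 with children ['A', 'I3', 'B']
    leaf 'A' → 'A'
    internal I3 with children ['P', 'I2']
      leaf 'P' → 'P'
      internal I2 with children ['W', 'I1']
        leaf 'W' → 'W'
        internal I1 with children ['V', 'S', 'I0']
          leaf 'V' → 'V'
          leaf 'S' → 'S'
          internal I0 with children ['N', 'L', 'R']
            leaf 'N' → 'N'
            leaf 'L' → 'L'
            leaf 'R' → 'R'
          → '(N,L,R)'
        → '(V,S,(N,L,R))'
      → '(W,(V,S,(N,L,R)))'
    → '(P,(W,(V,S,(N,L,R))))'
    leaf 'B' → 'B'
  → '(A,(P,(W,(V,S,(N,L,R)))),B)'
→ '(E,T,G,(A,(P,(W,(V,S,(N,L,R)))),B))'
Final: (E,T,G,(A,(P,(W,(V,S,(N,L,R)))),B));

Answer: (E,T,G,(A,(P,(W,(V,S,(N,L,R)))),B));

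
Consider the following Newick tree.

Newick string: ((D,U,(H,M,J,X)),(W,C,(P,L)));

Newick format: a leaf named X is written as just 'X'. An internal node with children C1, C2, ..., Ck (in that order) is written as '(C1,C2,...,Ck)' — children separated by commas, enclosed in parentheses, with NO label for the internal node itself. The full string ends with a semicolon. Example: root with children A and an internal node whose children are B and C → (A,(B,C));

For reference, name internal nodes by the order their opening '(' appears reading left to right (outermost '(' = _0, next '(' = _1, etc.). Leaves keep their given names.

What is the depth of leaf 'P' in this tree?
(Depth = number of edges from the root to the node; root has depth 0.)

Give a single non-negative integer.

Newick: ((D,U,(H,M,J,X)),(W,C,(P,L)));
Naming internals by '(' encounter order: outermost '(' = _0, next = _1, ...
Query node: P
Path from root: _0 -> _3 -> _4 -> P
Depth of P: 3 (number of edges from root)

Answer: 3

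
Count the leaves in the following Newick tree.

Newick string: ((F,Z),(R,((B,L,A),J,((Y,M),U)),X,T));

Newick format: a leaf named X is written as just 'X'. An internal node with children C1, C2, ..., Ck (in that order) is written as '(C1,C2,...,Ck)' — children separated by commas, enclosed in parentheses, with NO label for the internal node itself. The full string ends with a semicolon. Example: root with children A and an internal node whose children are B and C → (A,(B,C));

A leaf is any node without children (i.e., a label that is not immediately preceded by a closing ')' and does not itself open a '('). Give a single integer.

Answer: 12

Derivation:
Newick: ((F,Z),(R,((B,L,A),J,((Y,M),U)),X,T));
Scan left-to-right; a leaf is any maximal label run not followed by '(':
  pos 2: leaf 'F' → count = 1
  pos 4: leaf 'Z' → count = 2
  pos 8: leaf 'R' → count = 3
  pos 12: leaf 'B' → count = 4
  pos 14: leaf 'L' → count = 5
  pos 16: leaf 'A' → count = 6
  pos 19: leaf 'J' → count = 7
  pos 23: leaf 'Y' → count = 8
  pos 25: leaf 'M' → count = 9
  pos 28: leaf 'U' → count = 10
  pos 32: leaf 'X' → count = 11
  pos 34: leaf 'T' → count = 12
Total leaves: 12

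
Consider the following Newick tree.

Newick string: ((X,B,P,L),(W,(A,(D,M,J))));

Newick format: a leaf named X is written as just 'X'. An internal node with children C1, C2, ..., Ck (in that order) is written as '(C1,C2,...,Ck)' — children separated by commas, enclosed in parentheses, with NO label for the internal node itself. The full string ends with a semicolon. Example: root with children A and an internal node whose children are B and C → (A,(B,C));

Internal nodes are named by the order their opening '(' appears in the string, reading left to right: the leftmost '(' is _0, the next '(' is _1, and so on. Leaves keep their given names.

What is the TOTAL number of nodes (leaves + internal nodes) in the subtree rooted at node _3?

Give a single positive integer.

Answer: 6

Derivation:
Newick: ((X,B,P,L),(W,(A,(D,M,J))));
Locate _3: it is the '(' at position 14 (the 4th '(' reading left to right).
Query: subtree rooted at _3
_3: subtree_size = 1 + 5
  A: subtree_size = 1 + 0
  _4: subtree_size = 1 + 3
    D: subtree_size = 1 + 0
    M: subtree_size = 1 + 0
    J: subtree_size = 1 + 0
Total subtree size of _3: 6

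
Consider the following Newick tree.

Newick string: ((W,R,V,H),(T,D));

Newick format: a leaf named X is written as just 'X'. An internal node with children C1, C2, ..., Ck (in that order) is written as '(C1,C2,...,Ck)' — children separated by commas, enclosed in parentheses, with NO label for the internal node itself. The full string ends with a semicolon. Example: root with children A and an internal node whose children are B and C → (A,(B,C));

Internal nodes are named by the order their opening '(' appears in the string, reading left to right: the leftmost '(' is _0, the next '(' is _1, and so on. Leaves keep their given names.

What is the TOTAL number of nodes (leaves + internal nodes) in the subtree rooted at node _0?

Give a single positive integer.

Answer: 9

Derivation:
Newick: ((W,R,V,H),(T,D));
Locate _0: it is the '(' at position 0 (the 1st '(' reading left to right).
Query: subtree rooted at _0
_0: subtree_size = 1 + 8
  _1: subtree_size = 1 + 4
    W: subtree_size = 1 + 0
    R: subtree_size = 1 + 0
    V: subtree_size = 1 + 0
    H: subtree_size = 1 + 0
  _2: subtree_size = 1 + 2
    T: subtree_size = 1 + 0
    D: subtree_size = 1 + 0
Total subtree size of _0: 9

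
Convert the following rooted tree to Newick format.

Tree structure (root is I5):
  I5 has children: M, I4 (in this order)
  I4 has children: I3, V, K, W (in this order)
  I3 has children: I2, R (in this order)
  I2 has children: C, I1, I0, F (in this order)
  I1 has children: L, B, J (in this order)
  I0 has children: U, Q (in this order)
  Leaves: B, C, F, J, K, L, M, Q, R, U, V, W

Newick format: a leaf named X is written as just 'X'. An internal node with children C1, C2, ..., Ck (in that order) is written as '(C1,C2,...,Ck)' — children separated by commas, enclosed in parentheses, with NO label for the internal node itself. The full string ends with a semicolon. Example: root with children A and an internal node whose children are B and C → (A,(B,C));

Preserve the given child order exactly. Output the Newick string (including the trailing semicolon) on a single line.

internal I5 with children ['M', 'I4']
  leaf 'M' → 'M'
  internal I4 with children ['I3', 'V', 'K', 'W']
    internal I3 with children ['I2', 'R']
      internal I2 with children ['C', 'I1', 'I0', 'F']
        leaf 'C' → 'C'
        internal I1 with children ['L', 'B', 'J']
          leaf 'L' → 'L'
          leaf 'B' → 'B'
          leaf 'J' → 'J'
        → '(L,B,J)'
        internal I0 with children ['U', 'Q']
          leaf 'U' → 'U'
          leaf 'Q' → 'Q'
        → '(U,Q)'
        leaf 'F' → 'F'
      → '(C,(L,B,J),(U,Q),F)'
      leaf 'R' → 'R'
    → '((C,(L,B,J),(U,Q),F),R)'
    leaf 'V' → 'V'
    leaf 'K' → 'K'
    leaf 'W' → 'W'
  → '(((C,(L,B,J),(U,Q),F),R),V,K,W)'
→ '(M,(((C,(L,B,J),(U,Q),F),R),V,K,W))'
Final: (M,(((C,(L,B,J),(U,Q),F),R),V,K,W));

Answer: (M,(((C,(L,B,J),(U,Q),F),R),V,K,W));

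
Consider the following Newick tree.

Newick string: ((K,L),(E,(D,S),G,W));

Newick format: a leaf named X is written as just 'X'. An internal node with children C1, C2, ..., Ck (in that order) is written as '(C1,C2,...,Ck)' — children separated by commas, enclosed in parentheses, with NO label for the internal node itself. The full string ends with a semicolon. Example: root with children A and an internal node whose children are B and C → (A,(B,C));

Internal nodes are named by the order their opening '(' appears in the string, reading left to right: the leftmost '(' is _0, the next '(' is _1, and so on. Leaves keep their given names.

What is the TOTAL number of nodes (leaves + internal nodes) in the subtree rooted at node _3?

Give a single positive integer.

Answer: 3

Derivation:
Newick: ((K,L),(E,(D,S),G,W));
Locate _3: it is the '(' at position 10 (the 4th '(' reading left to right).
Query: subtree rooted at _3
_3: subtree_size = 1 + 2
  D: subtree_size = 1 + 0
  S: subtree_size = 1 + 0
Total subtree size of _3: 3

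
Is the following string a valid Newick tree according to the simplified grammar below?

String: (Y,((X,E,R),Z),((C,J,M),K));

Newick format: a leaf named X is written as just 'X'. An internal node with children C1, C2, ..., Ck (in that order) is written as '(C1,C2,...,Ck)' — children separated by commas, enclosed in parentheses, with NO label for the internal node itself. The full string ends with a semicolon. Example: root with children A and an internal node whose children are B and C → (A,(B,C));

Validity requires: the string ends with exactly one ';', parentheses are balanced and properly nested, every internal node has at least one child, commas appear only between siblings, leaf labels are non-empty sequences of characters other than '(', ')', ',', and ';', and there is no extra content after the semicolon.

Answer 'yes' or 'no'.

Answer: yes

Derivation:
Input: (Y,((X,E,R),Z),((C,J,M),K));
Paren balance: 5 '(' vs 5 ')' OK
Ends with single ';': True
Full parse: OK
Valid: True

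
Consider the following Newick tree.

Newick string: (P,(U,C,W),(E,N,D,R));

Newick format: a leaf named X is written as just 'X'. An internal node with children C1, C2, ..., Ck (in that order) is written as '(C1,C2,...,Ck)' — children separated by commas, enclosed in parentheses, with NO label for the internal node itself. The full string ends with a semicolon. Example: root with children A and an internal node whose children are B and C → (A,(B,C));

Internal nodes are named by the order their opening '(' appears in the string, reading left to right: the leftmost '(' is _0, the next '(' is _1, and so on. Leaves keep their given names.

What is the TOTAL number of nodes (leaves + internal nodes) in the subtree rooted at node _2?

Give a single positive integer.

Newick: (P,(U,C,W),(E,N,D,R));
Locate _2: it is the '(' at position 11 (the 3rd '(' reading left to right).
Query: subtree rooted at _2
_2: subtree_size = 1 + 4
  E: subtree_size = 1 + 0
  N: subtree_size = 1 + 0
  D: subtree_size = 1 + 0
  R: subtree_size = 1 + 0
Total subtree size of _2: 5

Answer: 5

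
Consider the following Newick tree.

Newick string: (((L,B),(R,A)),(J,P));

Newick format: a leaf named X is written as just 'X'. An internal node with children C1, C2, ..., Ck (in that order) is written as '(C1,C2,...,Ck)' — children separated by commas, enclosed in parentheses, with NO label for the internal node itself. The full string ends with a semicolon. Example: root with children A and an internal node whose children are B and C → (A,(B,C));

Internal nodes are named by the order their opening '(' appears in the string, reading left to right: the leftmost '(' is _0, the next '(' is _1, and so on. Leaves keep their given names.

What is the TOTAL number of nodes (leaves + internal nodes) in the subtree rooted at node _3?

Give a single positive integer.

Answer: 3

Derivation:
Newick: (((L,B),(R,A)),(J,P));
Locate _3: it is the '(' at position 8 (the 4th '(' reading left to right).
Query: subtree rooted at _3
_3: subtree_size = 1 + 2
  R: subtree_size = 1 + 0
  A: subtree_size = 1 + 0
Total subtree size of _3: 3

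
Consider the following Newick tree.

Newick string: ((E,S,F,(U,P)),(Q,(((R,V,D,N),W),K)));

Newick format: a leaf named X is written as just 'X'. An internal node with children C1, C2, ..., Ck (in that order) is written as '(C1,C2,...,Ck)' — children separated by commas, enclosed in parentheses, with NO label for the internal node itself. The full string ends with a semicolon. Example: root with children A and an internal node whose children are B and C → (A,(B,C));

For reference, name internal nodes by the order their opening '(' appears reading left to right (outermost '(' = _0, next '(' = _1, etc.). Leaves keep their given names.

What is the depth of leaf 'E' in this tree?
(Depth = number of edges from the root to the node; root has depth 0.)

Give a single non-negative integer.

Newick: ((E,S,F,(U,P)),(Q,(((R,V,D,N),W),K)));
Naming internals by '(' encounter order: outermost '(' = _0, next = _1, ...
Query node: E
Path from root: _0 -> _1 -> E
Depth of E: 2 (number of edges from root)

Answer: 2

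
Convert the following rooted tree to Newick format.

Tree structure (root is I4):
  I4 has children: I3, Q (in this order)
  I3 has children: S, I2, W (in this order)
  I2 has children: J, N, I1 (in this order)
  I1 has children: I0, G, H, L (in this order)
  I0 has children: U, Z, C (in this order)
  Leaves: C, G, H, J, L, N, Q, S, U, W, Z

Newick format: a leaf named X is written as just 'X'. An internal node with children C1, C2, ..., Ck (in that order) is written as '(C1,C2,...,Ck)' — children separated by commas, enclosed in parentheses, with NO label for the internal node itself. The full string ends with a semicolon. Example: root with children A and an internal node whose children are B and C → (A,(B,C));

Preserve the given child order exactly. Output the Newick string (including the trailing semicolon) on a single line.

internal I4 with children ['I3', 'Q']
  internal I3 with children ['S', 'I2', 'W']
    leaf 'S' → 'S'
    internal I2 with children ['J', 'N', 'I1']
      leaf 'J' → 'J'
      leaf 'N' → 'N'
      internal I1 with children ['I0', 'G', 'H', 'L']
        internal I0 with children ['U', 'Z', 'C']
          leaf 'U' → 'U'
          leaf 'Z' → 'Z'
          leaf 'C' → 'C'
        → '(U,Z,C)'
        leaf 'G' → 'G'
        leaf 'H' → 'H'
        leaf 'L' → 'L'
      → '((U,Z,C),G,H,L)'
    → '(J,N,((U,Z,C),G,H,L))'
    leaf 'W' → 'W'
  → '(S,(J,N,((U,Z,C),G,H,L)),W)'
  leaf 'Q' → 'Q'
→ '((S,(J,N,((U,Z,C),G,H,L)),W),Q)'
Final: ((S,(J,N,((U,Z,C),G,H,L)),W),Q);

Answer: ((S,(J,N,((U,Z,C),G,H,L)),W),Q);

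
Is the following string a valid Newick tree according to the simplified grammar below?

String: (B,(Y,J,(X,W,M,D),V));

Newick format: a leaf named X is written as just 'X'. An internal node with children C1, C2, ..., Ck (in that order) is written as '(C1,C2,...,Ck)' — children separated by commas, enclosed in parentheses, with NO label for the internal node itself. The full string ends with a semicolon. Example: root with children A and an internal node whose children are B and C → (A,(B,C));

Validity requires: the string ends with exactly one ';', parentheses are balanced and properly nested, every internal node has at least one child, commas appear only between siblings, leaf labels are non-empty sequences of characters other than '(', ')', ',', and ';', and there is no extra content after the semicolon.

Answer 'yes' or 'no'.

Answer: yes

Derivation:
Input: (B,(Y,J,(X,W,M,D),V));
Paren balance: 3 '(' vs 3 ')' OK
Ends with single ';': True
Full parse: OK
Valid: True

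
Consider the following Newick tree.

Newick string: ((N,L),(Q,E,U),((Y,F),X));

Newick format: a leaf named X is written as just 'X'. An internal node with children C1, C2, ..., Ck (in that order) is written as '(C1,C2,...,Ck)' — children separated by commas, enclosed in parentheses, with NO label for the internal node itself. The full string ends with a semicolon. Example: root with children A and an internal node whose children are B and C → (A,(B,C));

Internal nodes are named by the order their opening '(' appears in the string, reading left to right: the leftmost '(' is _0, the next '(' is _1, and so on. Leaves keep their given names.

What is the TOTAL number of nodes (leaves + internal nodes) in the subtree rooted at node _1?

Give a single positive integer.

Answer: 3

Derivation:
Newick: ((N,L),(Q,E,U),((Y,F),X));
Locate _1: it is the '(' at position 1 (the 2nd '(' reading left to right).
Query: subtree rooted at _1
_1: subtree_size = 1 + 2
  N: subtree_size = 1 + 0
  L: subtree_size = 1 + 0
Total subtree size of _1: 3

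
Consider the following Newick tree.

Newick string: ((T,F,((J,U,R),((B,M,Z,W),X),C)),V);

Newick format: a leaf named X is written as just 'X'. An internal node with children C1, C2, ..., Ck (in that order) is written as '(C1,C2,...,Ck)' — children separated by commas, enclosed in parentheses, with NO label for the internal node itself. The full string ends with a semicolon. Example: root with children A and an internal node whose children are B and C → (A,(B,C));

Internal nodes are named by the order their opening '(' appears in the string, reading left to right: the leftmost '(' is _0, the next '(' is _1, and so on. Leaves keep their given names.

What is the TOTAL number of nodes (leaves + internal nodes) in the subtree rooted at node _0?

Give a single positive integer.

Newick: ((T,F,((J,U,R),((B,M,Z,W),X),C)),V);
Locate _0: it is the '(' at position 0 (the 1st '(' reading left to right).
Query: subtree rooted at _0
_0: subtree_size = 1 + 17
  _1: subtree_size = 1 + 15
    T: subtree_size = 1 + 0
    F: subtree_size = 1 + 0
    _2: subtree_size = 1 + 12
      _3: subtree_size = 1 + 3
        J: subtree_size = 1 + 0
        U: subtree_size = 1 + 0
        R: subtree_size = 1 + 0
      _4: subtree_size = 1 + 6
        _5: subtree_size = 1 + 4
          B: subtree_size = 1 + 0
          M: subtree_size = 1 + 0
          Z: subtree_size = 1 + 0
          W: subtree_size = 1 + 0
        X: subtree_size = 1 + 0
      C: subtree_size = 1 + 0
  V: subtree_size = 1 + 0
Total subtree size of _0: 18

Answer: 18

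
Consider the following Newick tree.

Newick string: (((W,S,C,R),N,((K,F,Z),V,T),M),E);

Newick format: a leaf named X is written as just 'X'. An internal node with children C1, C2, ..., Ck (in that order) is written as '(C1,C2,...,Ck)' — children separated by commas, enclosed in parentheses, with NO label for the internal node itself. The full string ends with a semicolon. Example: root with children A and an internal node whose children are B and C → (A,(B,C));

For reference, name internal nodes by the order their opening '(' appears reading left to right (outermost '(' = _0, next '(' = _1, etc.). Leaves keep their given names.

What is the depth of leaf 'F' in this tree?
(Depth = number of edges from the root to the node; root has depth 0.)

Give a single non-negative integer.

Newick: (((W,S,C,R),N,((K,F,Z),V,T),M),E);
Naming internals by '(' encounter order: outermost '(' = _0, next = _1, ...
Query node: F
Path from root: _0 -> _1 -> _3 -> _4 -> F
Depth of F: 4 (number of edges from root)

Answer: 4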